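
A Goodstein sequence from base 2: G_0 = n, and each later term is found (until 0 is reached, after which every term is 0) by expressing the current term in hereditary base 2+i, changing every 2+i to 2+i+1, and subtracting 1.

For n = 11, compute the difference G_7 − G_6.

2615391575

11 —HB2→ 2^(2 + 1) + 2 + 1 —bump→ 3^(3 + 1) + 3 + 1 = 85 —(−1)→ 84
84 —HB3→ 3^(3 + 1) + 3 —bump→ 4^(4 + 1) + 4 = 1028 —(−1)→ 1027
1027 —HB4→ 4^(4 + 1) + 3 —bump→ 5^(5 + 1) + 3 = 15628 —(−1)→ 15627
15627 —HB5→ 5^(5 + 1) + 2 —bump→ 6^(6 + 1) + 2 = 279938 —(−1)→ 279937
279937 —HB6→ 6^(6 + 1) + 1 —bump→ 7^(7 + 1) + 1 = 5764802 —(−1)→ 5764801
5764801 —HB7→ 7^(7 + 1) —bump→ 8^(8 + 1) = 134217728 —(−1)→ 134217727
134217727 —HB8→ 7·8^8 + 7·8^7 + 7·8^6 + 7·8^5 + 7·8^4 + 7·8^3 + 7·8^2 + 7·8 + 7 —bump→ 7·9^9 + 7·9^7 + 7·9^6 + 7·9^5 + 7·9^4 + 7·9^3 + 7·9^2 + 7·9 + 7 = 2749609303 —(−1)→ 2749609302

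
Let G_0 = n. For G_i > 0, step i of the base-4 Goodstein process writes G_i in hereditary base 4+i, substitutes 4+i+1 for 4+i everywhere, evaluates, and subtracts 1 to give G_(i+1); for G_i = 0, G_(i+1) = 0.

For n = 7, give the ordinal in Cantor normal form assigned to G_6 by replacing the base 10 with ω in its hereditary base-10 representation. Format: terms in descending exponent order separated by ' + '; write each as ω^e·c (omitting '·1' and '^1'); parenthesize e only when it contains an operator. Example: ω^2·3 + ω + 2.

[0] 7 ≡ 4 + 3 (base 4). Lift 5: 8. −1: 7.
[1] 7 ≡ 5 + 2 (base 5). Lift 6: 8. −1: 7.
[2] 7 ≡ 6 + 1 (base 6). Lift 7: 8. −1: 7.
[3] 7 ≡ 7 (base 7). Lift 8: 8. −1: 7.
[4] 7 ≡ 7 (base 8). Lift 9: 7. −1: 6.
[5] 6 ≡ 6 (base 9). Lift 10: 6. −1: 5.
[6] 5 ≡ 5 (base 10). Lift 11: 5. −1: 4.

5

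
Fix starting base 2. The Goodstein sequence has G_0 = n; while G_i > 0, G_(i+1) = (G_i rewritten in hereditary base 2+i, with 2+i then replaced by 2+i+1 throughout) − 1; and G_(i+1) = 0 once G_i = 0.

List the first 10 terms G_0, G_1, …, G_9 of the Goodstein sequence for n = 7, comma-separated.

7, 30, 259, 3127, 46657, 823543, 16777215, 37665879, 77777775, 150051213

step 0: 7 = 2^2 + 2 + 1; sub 3 for 2: 3^3 + 3 + 1; = 31; G_1 = 31−1 = 30
step 1: 30 = 3^3 + 3; sub 4 for 3: 4^4 + 4; = 260; G_2 = 260−1 = 259
step 2: 259 = 4^4 + 3; sub 5 for 4: 5^5 + 3; = 3128; G_3 = 3128−1 = 3127
step 3: 3127 = 5^5 + 2; sub 6 for 5: 6^6 + 2; = 46658; G_4 = 46658−1 = 46657
step 4: 46657 = 6^6 + 1; sub 7 for 6: 7^7 + 1; = 823544; G_5 = 823544−1 = 823543
step 5: 823543 = 7^7; sub 8 for 7: 8^8; = 16777216; G_6 = 16777216−1 = 16777215
step 6: 16777215 = 7·8^7 + 7·8^6 + 7·8^5 + 7·8^4 + 7·8^3 + 7·8^2 + 7·8 + 7; sub 9 for 8: 7·9^7 + 7·9^6 + 7·9^5 + 7·9^4 + 7·9^3 + 7·9^2 + 7·9 + 7; = 37665880; G_7 = 37665880−1 = 37665879
step 7: 37665879 = 7·9^7 + 7·9^6 + 7·9^5 + 7·9^4 + 7·9^3 + 7·9^2 + 7·9 + 6; sub 10 for 9: 7·10^7 + 7·10^6 + 7·10^5 + 7·10^4 + 7·10^3 + 7·10^2 + 7·10 + 6; = 77777776; G_8 = 77777776−1 = 77777775
step 8: 77777775 = 7·10^7 + 7·10^6 + 7·10^5 + 7·10^4 + 7·10^3 + 7·10^2 + 7·10 + 5; sub 11 for 10: 7·11^7 + 7·11^6 + 7·11^5 + 7·11^4 + 7·11^3 + 7·11^2 + 7·11 + 5; = 150051214; G_9 = 150051214−1 = 150051213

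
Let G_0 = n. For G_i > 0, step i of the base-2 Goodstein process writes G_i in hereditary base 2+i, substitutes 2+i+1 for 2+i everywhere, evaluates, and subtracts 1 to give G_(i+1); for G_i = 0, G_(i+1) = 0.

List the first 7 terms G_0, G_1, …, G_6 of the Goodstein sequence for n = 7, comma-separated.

G_0=7  [base 2] 2^2 + 2 + 1  →[2↦3]→  3^3 + 3 + 1 = 31  −1 ⇒ G_1=30
G_1=30  [base 3] 3^3 + 3  →[3↦4]→  4^4 + 4 = 260  −1 ⇒ G_2=259
G_2=259  [base 4] 4^4 + 3  →[4↦5]→  5^5 + 3 = 3128  −1 ⇒ G_3=3127
G_3=3127  [base 5] 5^5 + 2  →[5↦6]→  6^6 + 2 = 46658  −1 ⇒ G_4=46657
G_4=46657  [base 6] 6^6 + 1  →[6↦7]→  7^7 + 1 = 823544  −1 ⇒ G_5=823543
G_5=823543  [base 7] 7^7  →[7↦8]→  8^8 = 16777216  −1 ⇒ G_6=16777215

7, 30, 259, 3127, 46657, 823543, 16777215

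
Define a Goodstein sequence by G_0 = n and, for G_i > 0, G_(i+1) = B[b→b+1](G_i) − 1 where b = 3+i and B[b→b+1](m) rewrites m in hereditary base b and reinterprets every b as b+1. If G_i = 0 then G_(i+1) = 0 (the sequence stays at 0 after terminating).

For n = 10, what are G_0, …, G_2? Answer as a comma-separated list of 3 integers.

10, 16, 24

[0] 10 ≡ 3^2 + 1 (base 3). Lift 4: 17. −1: 16.
[1] 16 ≡ 4^2 (base 4). Lift 5: 25. −1: 24.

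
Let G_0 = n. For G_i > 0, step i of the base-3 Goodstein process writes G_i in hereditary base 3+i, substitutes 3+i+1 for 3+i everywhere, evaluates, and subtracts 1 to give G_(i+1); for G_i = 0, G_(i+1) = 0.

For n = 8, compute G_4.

11

G_0 = 8. HB_3(8) = 2·3 + 2. Bump = 10. G_1 = 9.
G_1 = 9. HB_4(9) = 2·4 + 1. Bump = 11. G_2 = 10.
G_2 = 10. HB_5(10) = 2·5. Bump = 12. G_3 = 11.
G_3 = 11. HB_6(11) = 6 + 5. Bump = 12. G_4 = 11.
G_4 = 11. HB_7(11) = 7 + 4. Bump = 12. G_5 = 11.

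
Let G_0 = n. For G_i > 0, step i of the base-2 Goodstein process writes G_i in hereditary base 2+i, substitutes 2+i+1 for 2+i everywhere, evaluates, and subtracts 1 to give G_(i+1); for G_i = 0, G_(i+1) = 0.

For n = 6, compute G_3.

base 2: 6 = 2^2 + 2; at 3: 3^3 + 3 = 30; next = 29
base 3: 29 = 3^3 + 2; at 4: 4^4 + 2 = 258; next = 257
base 4: 257 = 4^4 + 1; at 5: 5^5 + 1 = 3126; next = 3125
base 5: 3125 = 5^5; at 6: 6^6 = 46656; next = 46655

3125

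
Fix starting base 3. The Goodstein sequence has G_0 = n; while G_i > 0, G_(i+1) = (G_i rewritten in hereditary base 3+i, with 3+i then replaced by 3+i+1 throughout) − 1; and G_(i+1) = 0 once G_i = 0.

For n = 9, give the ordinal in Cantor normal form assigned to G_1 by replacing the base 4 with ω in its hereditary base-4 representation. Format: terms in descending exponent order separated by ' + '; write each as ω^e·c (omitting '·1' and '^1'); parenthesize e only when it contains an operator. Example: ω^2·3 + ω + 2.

base 3: 9 = 3^2; at 4: 4^2 = 16; next = 15
base 4: 15 = 3·4 + 3; at 5: 3·5 + 3 = 18; next = 17

ω·3 + 3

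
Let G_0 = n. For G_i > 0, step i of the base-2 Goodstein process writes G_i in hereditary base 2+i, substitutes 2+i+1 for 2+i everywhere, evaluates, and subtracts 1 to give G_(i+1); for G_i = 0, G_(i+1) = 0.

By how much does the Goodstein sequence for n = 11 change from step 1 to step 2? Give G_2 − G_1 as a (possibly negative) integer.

base 2: 11 = 2^(2 + 1) + 2 + 1; at 3: 3^(3 + 1) + 3 + 1 = 85; next = 84
base 3: 84 = 3^(3 + 1) + 3; at 4: 4^(4 + 1) + 4 = 1028; next = 1027

943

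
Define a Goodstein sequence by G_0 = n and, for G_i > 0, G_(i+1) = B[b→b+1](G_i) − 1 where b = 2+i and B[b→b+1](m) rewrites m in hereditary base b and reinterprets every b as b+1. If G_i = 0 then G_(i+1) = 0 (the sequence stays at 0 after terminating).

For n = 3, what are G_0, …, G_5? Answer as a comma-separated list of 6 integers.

3, 3, 3, 2, 1, 0

(0) 3|_2 = 2 + 1 ↦ 3 + 1|_3 = 4 ⇒ 3
(1) 3|_3 = 3 ↦ 4|_4 = 4 ⇒ 3
(2) 3|_4 = 3 ↦ 3|_5 = 3 ⇒ 2
(3) 2|_5 = 2 ↦ 2|_6 = 2 ⇒ 1
(4) 1|_6 = 1 ↦ 1|_7 = 1 ⇒ 0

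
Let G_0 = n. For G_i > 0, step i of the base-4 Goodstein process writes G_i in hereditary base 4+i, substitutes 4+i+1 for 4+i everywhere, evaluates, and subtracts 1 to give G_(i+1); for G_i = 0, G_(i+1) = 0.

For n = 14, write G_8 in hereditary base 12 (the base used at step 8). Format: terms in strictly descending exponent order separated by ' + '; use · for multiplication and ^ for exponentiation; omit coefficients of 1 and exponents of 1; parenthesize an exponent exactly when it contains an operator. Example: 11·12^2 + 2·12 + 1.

2·12 + 1

[0] 14 ≡ 3·4 + 2 (base 4). Lift 5: 17. −1: 16.
[1] 16 ≡ 3·5 + 1 (base 5). Lift 6: 19. −1: 18.
[2] 18 ≡ 3·6 (base 6). Lift 7: 21. −1: 20.
[3] 20 ≡ 2·7 + 6 (base 7). Lift 8: 22. −1: 21.
[4] 21 ≡ 2·8 + 5 (base 8). Lift 9: 23. −1: 22.
[5] 22 ≡ 2·9 + 4 (base 9). Lift 10: 24. −1: 23.
[6] 23 ≡ 2·10 + 3 (base 10). Lift 11: 25. −1: 24.
[7] 24 ≡ 2·11 + 2 (base 11). Lift 12: 26. −1: 25.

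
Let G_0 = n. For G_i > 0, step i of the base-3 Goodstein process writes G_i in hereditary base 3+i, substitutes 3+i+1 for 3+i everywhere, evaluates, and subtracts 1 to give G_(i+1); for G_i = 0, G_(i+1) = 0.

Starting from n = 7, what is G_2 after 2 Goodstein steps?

[0] 7 ≡ 2·3 + 1 (base 3). Lift 4: 9. −1: 8.
[1] 8 ≡ 2·4 (base 4). Lift 5: 10. −1: 9.

9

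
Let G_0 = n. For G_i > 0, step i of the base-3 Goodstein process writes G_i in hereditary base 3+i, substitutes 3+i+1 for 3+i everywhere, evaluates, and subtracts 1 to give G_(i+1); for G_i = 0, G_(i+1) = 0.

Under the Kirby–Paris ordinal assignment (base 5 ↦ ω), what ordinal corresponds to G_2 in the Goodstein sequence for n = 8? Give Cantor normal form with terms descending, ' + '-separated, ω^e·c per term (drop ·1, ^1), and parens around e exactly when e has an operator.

ω·2

(0) 8|_3 = 2·3 + 2 ↦ 2·4 + 2|_4 = 10 ⇒ 9
(1) 9|_4 = 2·4 + 1 ↦ 2·5 + 1|_5 = 11 ⇒ 10
(2) 10|_5 = 2·5 ↦ 2·6|_6 = 12 ⇒ 11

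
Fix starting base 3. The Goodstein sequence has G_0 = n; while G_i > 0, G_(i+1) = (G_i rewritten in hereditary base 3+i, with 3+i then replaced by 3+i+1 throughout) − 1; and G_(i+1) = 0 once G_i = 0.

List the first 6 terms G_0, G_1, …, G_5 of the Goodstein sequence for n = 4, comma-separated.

4, 4, 4, 3, 2, 1

i=0: 4 = 3 + 1 (b=3); 3→4: 4 + 1 = 5; 5−1 = 4
i=1: 4 = 4 (b=4); 4→5: 5 = 5; 5−1 = 4
i=2: 4 = 4 (b=5); 5→6: 4 = 4; 4−1 = 3
i=3: 3 = 3 (b=6); 6→7: 3 = 3; 3−1 = 2
i=4: 2 = 2 (b=7); 7→8: 2 = 2; 2−1 = 1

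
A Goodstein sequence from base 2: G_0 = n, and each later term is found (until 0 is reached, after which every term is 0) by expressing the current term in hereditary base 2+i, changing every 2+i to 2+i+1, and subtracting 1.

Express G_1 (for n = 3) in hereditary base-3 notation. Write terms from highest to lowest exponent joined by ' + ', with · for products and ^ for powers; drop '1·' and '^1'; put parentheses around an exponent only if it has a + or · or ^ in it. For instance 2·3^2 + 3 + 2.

i=0: 3 = 2 + 1 (b=2); 2→3: 3 + 1 = 4; 4−1 = 3
i=1: 3 = 3 (b=3); 3→4: 4 = 4; 4−1 = 3

3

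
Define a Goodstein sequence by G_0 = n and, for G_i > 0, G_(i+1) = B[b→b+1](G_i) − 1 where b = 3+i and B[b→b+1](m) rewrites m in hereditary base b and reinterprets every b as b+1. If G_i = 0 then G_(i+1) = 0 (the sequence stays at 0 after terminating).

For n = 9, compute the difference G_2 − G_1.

step 0: 9 = 3^2; sub 4 for 3: 4^2; = 16; G_1 = 16−1 = 15
step 1: 15 = 3·4 + 3; sub 5 for 4: 3·5 + 3; = 18; G_2 = 18−1 = 17

2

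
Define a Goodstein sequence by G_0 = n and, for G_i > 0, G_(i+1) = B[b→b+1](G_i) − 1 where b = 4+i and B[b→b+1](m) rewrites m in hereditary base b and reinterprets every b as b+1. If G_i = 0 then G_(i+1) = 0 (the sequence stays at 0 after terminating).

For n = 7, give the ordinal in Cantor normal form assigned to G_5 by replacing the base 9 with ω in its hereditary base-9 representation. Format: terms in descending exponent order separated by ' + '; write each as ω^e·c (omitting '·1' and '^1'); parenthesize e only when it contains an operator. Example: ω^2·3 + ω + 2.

6

[0] 7 ≡ 4 + 3 (base 4). Lift 5: 8. −1: 7.
[1] 7 ≡ 5 + 2 (base 5). Lift 6: 8. −1: 7.
[2] 7 ≡ 6 + 1 (base 6). Lift 7: 8. −1: 7.
[3] 7 ≡ 7 (base 7). Lift 8: 8. −1: 7.
[4] 7 ≡ 7 (base 8). Lift 9: 7. −1: 6.
[5] 6 ≡ 6 (base 9). Lift 10: 6. −1: 5.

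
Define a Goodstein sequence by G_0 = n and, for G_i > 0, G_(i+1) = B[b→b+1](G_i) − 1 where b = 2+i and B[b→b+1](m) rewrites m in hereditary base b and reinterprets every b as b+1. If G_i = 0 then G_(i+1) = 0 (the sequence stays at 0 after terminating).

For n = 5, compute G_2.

255

[0] 5 ≡ 2^2 + 1 (base 2). Lift 3: 28. −1: 27.
[1] 27 ≡ 3^3 (base 3). Lift 4: 256. −1: 255.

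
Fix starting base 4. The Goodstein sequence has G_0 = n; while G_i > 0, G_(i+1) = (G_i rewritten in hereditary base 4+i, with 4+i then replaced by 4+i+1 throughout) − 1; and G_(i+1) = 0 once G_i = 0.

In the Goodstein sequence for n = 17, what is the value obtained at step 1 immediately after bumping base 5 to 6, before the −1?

G_0=17  [base 4] 4^2 + 1  →[4↦5]→  5^2 + 1 = 26  −1 ⇒ G_1=25
G_1=25  [base 5] 5^2  →[5↦6]→  6^2 = 36  −1 ⇒ G_2=35

36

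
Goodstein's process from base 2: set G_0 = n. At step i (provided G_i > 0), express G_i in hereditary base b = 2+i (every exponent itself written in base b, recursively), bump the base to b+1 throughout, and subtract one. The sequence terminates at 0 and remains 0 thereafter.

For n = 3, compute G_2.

(0) 3|_2 = 2 + 1 ↦ 3 + 1|_3 = 4 ⇒ 3
(1) 3|_3 = 3 ↦ 4|_4 = 4 ⇒ 3
(2) 3|_4 = 3 ↦ 3|_5 = 3 ⇒ 2

3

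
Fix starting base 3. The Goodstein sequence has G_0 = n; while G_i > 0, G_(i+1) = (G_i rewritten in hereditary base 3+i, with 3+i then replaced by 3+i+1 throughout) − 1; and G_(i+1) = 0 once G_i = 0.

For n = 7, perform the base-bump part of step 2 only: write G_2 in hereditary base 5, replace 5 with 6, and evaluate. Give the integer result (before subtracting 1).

10

(0) 7|_3 = 2·3 + 1 ↦ 2·4 + 1|_4 = 9 ⇒ 8
(1) 8|_4 = 2·4 ↦ 2·5|_5 = 10 ⇒ 9
(2) 9|_5 = 5 + 4 ↦ 6 + 4|_6 = 10 ⇒ 9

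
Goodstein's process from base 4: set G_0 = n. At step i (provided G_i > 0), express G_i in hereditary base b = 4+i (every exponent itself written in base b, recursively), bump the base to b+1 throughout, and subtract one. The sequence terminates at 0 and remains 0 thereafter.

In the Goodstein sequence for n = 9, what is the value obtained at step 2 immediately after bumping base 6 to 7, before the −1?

[0] 9 ≡ 2·4 + 1 (base 4). Lift 5: 11. −1: 10.
[1] 10 ≡ 2·5 (base 5). Lift 6: 12. −1: 11.

12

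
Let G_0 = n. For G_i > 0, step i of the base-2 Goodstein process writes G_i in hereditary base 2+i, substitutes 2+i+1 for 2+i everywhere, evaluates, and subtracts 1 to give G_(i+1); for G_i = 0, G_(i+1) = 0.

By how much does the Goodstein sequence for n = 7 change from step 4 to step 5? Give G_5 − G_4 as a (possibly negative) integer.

base 2: 7 = 2^2 + 2 + 1; at 3: 3^3 + 3 + 1 = 31; next = 30
base 3: 30 = 3^3 + 3; at 4: 4^4 + 4 = 260; next = 259
base 4: 259 = 4^4 + 3; at 5: 5^5 + 3 = 3128; next = 3127
base 5: 3127 = 5^5 + 2; at 6: 6^6 + 2 = 46658; next = 46657
base 6: 46657 = 6^6 + 1; at 7: 7^7 + 1 = 823544; next = 823543

776886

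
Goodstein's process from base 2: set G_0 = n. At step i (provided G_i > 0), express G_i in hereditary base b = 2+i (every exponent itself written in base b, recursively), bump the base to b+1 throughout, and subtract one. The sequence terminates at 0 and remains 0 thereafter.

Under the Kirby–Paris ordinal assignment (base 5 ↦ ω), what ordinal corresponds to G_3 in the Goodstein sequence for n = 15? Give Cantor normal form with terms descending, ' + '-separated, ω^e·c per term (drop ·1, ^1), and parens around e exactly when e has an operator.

ω^(ω + 1) + ω^ω + 2

15 —HB2→ 2^(2 + 1) + 2^2 + 2 + 1 —bump→ 3^(3 + 1) + 3^3 + 3 + 1 = 112 —(−1)→ 111
111 —HB3→ 3^(3 + 1) + 3^3 + 3 —bump→ 4^(4 + 1) + 4^4 + 4 = 1284 —(−1)→ 1283
1283 —HB4→ 4^(4 + 1) + 4^4 + 3 —bump→ 5^(5 + 1) + 5^5 + 3 = 18753 —(−1)→ 18752
18752 —HB5→ 5^(5 + 1) + 5^5 + 2 —bump→ 6^(6 + 1) + 6^6 + 2 = 326594 —(−1)→ 326593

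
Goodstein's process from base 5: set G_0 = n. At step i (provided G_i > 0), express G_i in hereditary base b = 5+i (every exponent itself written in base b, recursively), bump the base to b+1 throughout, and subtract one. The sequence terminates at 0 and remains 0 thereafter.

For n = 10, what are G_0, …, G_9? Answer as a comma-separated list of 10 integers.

i=0: 10 = 2·5 (b=5); 5→6: 2·6 = 12; 12−1 = 11
i=1: 11 = 6 + 5 (b=6); 6→7: 7 + 5 = 12; 12−1 = 11
i=2: 11 = 7 + 4 (b=7); 7→8: 8 + 4 = 12; 12−1 = 11
i=3: 11 = 8 + 3 (b=8); 8→9: 9 + 3 = 12; 12−1 = 11
i=4: 11 = 9 + 2 (b=9); 9→10: 10 + 2 = 12; 12−1 = 11
i=5: 11 = 10 + 1 (b=10); 10→11: 11 + 1 = 12; 12−1 = 11
i=6: 11 = 11 (b=11); 11→12: 12 = 12; 12−1 = 11
i=7: 11 = 11 (b=12); 12→13: 11 = 11; 11−1 = 10
i=8: 10 = 10 (b=13); 13→14: 10 = 10; 10−1 = 9

10, 11, 11, 11, 11, 11, 11, 11, 10, 9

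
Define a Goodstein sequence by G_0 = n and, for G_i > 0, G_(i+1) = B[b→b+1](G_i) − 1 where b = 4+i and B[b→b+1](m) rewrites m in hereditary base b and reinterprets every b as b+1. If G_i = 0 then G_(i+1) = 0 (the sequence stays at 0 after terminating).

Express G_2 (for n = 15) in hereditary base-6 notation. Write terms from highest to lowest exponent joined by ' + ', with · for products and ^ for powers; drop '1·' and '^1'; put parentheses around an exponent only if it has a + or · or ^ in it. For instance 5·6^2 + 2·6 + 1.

G_0=15  [base 4] 3·4 + 3  →[4↦5]→  3·5 + 3 = 18  −1 ⇒ G_1=17
G_1=17  [base 5] 3·5 + 2  →[5↦6]→  3·6 + 2 = 20  −1 ⇒ G_2=19

3·6 + 1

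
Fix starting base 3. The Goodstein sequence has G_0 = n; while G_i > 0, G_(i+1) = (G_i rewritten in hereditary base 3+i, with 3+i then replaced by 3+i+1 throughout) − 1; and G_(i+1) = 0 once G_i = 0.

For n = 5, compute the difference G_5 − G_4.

i=0: 5 = 3 + 2 (b=3); 3→4: 4 + 2 = 6; 6−1 = 5
i=1: 5 = 4 + 1 (b=4); 4→5: 5 + 1 = 6; 6−1 = 5
i=2: 5 = 5 (b=5); 5→6: 6 = 6; 6−1 = 5
i=3: 5 = 5 (b=6); 6→7: 5 = 5; 5−1 = 4
i=4: 4 = 4 (b=7); 7→8: 4 = 4; 4−1 = 3

-1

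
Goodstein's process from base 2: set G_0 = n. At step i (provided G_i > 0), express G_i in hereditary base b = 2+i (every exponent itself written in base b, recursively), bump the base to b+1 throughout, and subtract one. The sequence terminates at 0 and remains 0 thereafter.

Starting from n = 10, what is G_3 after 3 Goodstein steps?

15625

[0] 10 ≡ 2^(2 + 1) + 2 (base 2). Lift 3: 84. −1: 83.
[1] 83 ≡ 3^(3 + 1) + 2 (base 3). Lift 4: 1026. −1: 1025.
[2] 1025 ≡ 4^(4 + 1) + 1 (base 4). Lift 5: 15626. −1: 15625.
[3] 15625 ≡ 5^(5 + 1) (base 5). Lift 6: 279936. −1: 279935.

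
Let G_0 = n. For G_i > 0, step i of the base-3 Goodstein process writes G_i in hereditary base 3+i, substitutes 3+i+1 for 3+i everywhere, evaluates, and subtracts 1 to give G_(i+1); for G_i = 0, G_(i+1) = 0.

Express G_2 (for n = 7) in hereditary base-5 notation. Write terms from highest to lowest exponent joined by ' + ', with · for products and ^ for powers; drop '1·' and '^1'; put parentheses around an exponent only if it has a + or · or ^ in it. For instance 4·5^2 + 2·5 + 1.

5 + 4

base 3: 7 = 2·3 + 1; at 4: 2·4 + 1 = 9; next = 8
base 4: 8 = 2·4; at 5: 2·5 = 10; next = 9
base 5: 9 = 5 + 4; at 6: 6 + 4 = 10; next = 9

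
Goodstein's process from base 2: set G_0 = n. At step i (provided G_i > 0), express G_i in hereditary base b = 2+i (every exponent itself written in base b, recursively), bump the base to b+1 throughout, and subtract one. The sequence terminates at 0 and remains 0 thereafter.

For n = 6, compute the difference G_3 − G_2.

2868

step 0: 6 = 2^2 + 2; sub 3 for 2: 3^3 + 3; = 30; G_1 = 30−1 = 29
step 1: 29 = 3^3 + 2; sub 4 for 3: 4^4 + 2; = 258; G_2 = 258−1 = 257
step 2: 257 = 4^4 + 1; sub 5 for 4: 5^5 + 1; = 3126; G_3 = 3126−1 = 3125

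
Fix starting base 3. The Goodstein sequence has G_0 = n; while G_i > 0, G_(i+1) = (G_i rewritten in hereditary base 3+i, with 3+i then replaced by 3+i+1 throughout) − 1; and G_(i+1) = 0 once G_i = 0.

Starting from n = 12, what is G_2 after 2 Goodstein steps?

27

G_0 = 12. HB_3(12) = 3^2 + 3. Bump = 20. G_1 = 19.
G_1 = 19. HB_4(19) = 4^2 + 3. Bump = 28. G_2 = 27.
G_2 = 27. HB_5(27) = 5^2 + 2. Bump = 38. G_3 = 37.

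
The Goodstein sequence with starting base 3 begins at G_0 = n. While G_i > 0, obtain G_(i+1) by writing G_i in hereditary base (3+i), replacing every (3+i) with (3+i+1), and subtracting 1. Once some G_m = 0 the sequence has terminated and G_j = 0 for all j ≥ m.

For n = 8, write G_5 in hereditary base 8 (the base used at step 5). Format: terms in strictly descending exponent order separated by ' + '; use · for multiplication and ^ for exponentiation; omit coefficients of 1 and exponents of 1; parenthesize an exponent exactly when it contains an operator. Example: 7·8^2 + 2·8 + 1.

8 + 3

(0) 8|_3 = 2·3 + 2 ↦ 2·4 + 2|_4 = 10 ⇒ 9
(1) 9|_4 = 2·4 + 1 ↦ 2·5 + 1|_5 = 11 ⇒ 10
(2) 10|_5 = 2·5 ↦ 2·6|_6 = 12 ⇒ 11
(3) 11|_6 = 6 + 5 ↦ 7 + 5|_7 = 12 ⇒ 11
(4) 11|_7 = 7 + 4 ↦ 8 + 4|_8 = 12 ⇒ 11
(5) 11|_8 = 8 + 3 ↦ 9 + 3|_9 = 12 ⇒ 11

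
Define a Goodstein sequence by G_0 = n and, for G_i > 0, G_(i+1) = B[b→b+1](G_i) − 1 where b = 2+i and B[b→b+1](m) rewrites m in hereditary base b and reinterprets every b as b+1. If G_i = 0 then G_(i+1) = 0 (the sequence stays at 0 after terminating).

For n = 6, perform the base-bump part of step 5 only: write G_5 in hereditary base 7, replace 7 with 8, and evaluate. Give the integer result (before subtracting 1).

(0) 6|_2 = 2^2 + 2 ↦ 3^3 + 3|_3 = 30 ⇒ 29
(1) 29|_3 = 3^3 + 2 ↦ 4^4 + 2|_4 = 258 ⇒ 257
(2) 257|_4 = 4^4 + 1 ↦ 5^5 + 1|_5 = 3126 ⇒ 3125
(3) 3125|_5 = 5^5 ↦ 6^6|_6 = 46656 ⇒ 46655
(4) 46655|_6 = 5·6^5 + 5·6^4 + 5·6^3 + 5·6^2 + 5·6 + 5 ↦ 5·7^5 + 5·7^4 + 5·7^3 + 5·7^2 + 5·7 + 5|_7 = 98040 ⇒ 98039

187244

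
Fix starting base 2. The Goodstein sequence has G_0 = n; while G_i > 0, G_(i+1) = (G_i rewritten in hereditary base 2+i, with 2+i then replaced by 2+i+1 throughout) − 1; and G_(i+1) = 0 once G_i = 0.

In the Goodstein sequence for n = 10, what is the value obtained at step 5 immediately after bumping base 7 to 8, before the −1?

step 0: 10 = 2^(2 + 1) + 2; sub 3 for 2: 3^(3 + 1) + 3; = 84; G_1 = 84−1 = 83
step 1: 83 = 3^(3 + 1) + 2; sub 4 for 3: 4^(4 + 1) + 2; = 1026; G_2 = 1026−1 = 1025
step 2: 1025 = 4^(4 + 1) + 1; sub 5 for 4: 5^(5 + 1) + 1; = 15626; G_3 = 15626−1 = 15625
step 3: 15625 = 5^(5 + 1); sub 6 for 5: 6^(6 + 1); = 279936; G_4 = 279936−1 = 279935
step 4: 279935 = 5·6^6 + 5·6^5 + 5·6^4 + 5·6^3 + 5·6^2 + 5·6 + 5; sub 7 for 6: 5·7^7 + 5·7^5 + 5·7^4 + 5·7^3 + 5·7^2 + 5·7 + 5; = 4215755; G_5 = 4215755−1 = 4215754
step 5: 4215754 = 5·7^7 + 5·7^5 + 5·7^4 + 5·7^3 + 5·7^2 + 5·7 + 4; sub 8 for 7: 5·8^8 + 5·8^5 + 5·8^4 + 5·8^3 + 5·8^2 + 5·8 + 4; = 84073324; G_6 = 84073324−1 = 84073323

84073324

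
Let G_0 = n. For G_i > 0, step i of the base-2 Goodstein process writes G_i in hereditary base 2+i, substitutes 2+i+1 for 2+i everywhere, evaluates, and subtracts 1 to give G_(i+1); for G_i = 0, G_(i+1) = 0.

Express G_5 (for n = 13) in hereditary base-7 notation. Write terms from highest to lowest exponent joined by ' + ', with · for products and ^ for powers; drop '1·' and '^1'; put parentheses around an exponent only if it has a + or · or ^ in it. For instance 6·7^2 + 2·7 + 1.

7^(7 + 1) + 3·7^3 + 3·7^2 + 3·7

G_0 = 13. HB_2(13) = 2^(2 + 1) + 2^2 + 1. Bump = 109. G_1 = 108.
G_1 = 108. HB_3(108) = 3^(3 + 1) + 3^3. Bump = 1280. G_2 = 1279.
G_2 = 1279. HB_4(1279) = 4^(4 + 1) + 3·4^3 + 3·4^2 + 3·4 + 3. Bump = 16093. G_3 = 16092.
G_3 = 16092. HB_5(16092) = 5^(5 + 1) + 3·5^3 + 3·5^2 + 3·5 + 2. Bump = 280712. G_4 = 280711.
G_4 = 280711. HB_6(280711) = 6^(6 + 1) + 3·6^3 + 3·6^2 + 3·6 + 1. Bump = 5765999. G_5 = 5765998.
G_5 = 5765998. HB_7(5765998) = 7^(7 + 1) + 3·7^3 + 3·7^2 + 3·7. Bump = 134219480. G_6 = 134219479.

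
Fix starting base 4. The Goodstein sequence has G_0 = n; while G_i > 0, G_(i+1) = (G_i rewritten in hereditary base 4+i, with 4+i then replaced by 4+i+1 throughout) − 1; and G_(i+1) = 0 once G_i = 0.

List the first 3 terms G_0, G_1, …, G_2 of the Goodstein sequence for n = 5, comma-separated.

G_0=5  [base 4] 4 + 1  →[4↦5]→  5 + 1 = 6  −1 ⇒ G_1=5
G_1=5  [base 5] 5  →[5↦6]→  6 = 6  −1 ⇒ G_2=5

5, 5, 5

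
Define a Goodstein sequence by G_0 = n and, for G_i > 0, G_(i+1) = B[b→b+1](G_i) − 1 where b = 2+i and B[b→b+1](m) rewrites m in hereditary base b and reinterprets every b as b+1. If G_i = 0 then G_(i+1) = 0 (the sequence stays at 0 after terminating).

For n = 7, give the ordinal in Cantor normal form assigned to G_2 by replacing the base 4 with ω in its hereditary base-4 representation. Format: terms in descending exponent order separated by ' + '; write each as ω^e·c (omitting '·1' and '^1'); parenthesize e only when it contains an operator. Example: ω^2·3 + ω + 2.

G_0=7  [base 2] 2^2 + 2 + 1  →[2↦3]→  3^3 + 3 + 1 = 31  −1 ⇒ G_1=30
G_1=30  [base 3] 3^3 + 3  →[3↦4]→  4^4 + 4 = 260  −1 ⇒ G_2=259
G_2=259  [base 4] 4^4 + 3  →[4↦5]→  5^5 + 3 = 3128  −1 ⇒ G_3=3127

ω^ω + 3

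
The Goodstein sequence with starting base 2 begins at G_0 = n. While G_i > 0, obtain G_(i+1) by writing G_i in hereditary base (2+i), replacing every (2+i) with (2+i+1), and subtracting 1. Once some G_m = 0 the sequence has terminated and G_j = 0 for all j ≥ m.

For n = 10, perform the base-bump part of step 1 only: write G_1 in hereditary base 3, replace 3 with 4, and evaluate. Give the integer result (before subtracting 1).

1026

G_0=10  [base 2] 2^(2 + 1) + 2  →[2↦3]→  3^(3 + 1) + 3 = 84  −1 ⇒ G_1=83
G_1=83  [base 3] 3^(3 + 1) + 2  →[3↦4]→  4^(4 + 1) + 2 = 1026  −1 ⇒ G_2=1025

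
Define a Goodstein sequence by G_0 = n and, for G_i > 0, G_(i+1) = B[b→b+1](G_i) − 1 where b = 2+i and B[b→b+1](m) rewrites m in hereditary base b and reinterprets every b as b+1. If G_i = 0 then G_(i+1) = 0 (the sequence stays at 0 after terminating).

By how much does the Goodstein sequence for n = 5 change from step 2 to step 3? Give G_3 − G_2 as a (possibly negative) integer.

212

5 —HB2→ 2^2 + 1 —bump→ 3^3 + 1 = 28 —(−1)→ 27
27 —HB3→ 3^3 —bump→ 4^4 = 256 —(−1)→ 255
255 —HB4→ 3·4^3 + 3·4^2 + 3·4 + 3 —bump→ 3·5^3 + 3·5^2 + 3·5 + 3 = 468 —(−1)→ 467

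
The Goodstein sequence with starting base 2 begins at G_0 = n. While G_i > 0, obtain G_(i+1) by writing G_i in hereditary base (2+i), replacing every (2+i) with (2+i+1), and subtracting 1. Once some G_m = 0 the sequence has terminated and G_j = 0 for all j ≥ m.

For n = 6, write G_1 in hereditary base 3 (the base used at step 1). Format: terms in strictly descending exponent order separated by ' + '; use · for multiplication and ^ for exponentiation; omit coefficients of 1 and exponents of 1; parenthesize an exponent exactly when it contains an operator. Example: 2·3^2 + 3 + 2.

step 0: 6 = 2^2 + 2; sub 3 for 2: 3^3 + 3; = 30; G_1 = 30−1 = 29
step 1: 29 = 3^3 + 2; sub 4 for 3: 4^4 + 2; = 258; G_2 = 258−1 = 257

3^3 + 2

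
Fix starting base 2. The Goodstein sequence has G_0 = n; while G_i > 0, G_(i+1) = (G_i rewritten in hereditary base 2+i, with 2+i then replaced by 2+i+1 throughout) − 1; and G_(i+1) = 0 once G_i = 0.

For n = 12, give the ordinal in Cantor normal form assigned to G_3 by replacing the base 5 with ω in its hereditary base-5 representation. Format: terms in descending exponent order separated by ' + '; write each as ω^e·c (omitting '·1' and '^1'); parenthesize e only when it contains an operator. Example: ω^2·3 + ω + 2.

i=0: 12 = 2^(2 + 1) + 2^2 (b=2); 2→3: 3^(3 + 1) + 3^3 = 108; 108−1 = 107
i=1: 107 = 3^(3 + 1) + 2·3^2 + 2·3 + 2 (b=3); 3→4: 4^(4 + 1) + 2·4^2 + 2·4 + 2 = 1066; 1066−1 = 1065
i=2: 1065 = 4^(4 + 1) + 2·4^2 + 2·4 + 1 (b=4); 4→5: 5^(5 + 1) + 2·5^2 + 2·5 + 1 = 15686; 15686−1 = 15685
i=3: 15685 = 5^(5 + 1) + 2·5^2 + 2·5 (b=5); 5→6: 6^(6 + 1) + 2·6^2 + 2·6 = 280020; 280020−1 = 280019

ω^(ω + 1) + ω^2·2 + ω·2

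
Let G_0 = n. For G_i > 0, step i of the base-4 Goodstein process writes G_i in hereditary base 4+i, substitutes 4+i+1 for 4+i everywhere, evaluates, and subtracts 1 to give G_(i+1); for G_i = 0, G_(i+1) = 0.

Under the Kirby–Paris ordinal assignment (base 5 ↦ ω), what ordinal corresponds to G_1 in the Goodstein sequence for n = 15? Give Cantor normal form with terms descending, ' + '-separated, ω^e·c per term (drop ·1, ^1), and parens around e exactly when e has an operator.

ω·3 + 2

G_0 = 15. HB_4(15) = 3·4 + 3. Bump = 18. G_1 = 17.
G_1 = 17. HB_5(17) = 3·5 + 2. Bump = 20. G_2 = 19.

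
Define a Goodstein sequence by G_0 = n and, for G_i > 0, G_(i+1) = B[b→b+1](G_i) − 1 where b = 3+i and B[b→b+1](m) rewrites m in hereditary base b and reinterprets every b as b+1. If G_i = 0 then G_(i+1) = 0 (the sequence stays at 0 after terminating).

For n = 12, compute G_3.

37

12 —HB3→ 3^2 + 3 —bump→ 4^2 + 4 = 20 —(−1)→ 19
19 —HB4→ 4^2 + 3 —bump→ 5^2 + 3 = 28 —(−1)→ 27
27 —HB5→ 5^2 + 2 —bump→ 6^2 + 2 = 38 —(−1)→ 37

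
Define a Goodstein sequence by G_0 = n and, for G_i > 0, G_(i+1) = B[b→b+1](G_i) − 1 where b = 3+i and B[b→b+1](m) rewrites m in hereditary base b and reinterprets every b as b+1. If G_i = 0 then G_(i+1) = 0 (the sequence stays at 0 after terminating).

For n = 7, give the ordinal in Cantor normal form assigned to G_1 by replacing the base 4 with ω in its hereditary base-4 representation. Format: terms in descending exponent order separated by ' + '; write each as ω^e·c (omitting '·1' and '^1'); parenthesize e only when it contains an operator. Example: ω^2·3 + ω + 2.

7 —HB3→ 2·3 + 1 —bump→ 2·4 + 1 = 9 —(−1)→ 8
8 —HB4→ 2·4 —bump→ 2·5 = 10 —(−1)→ 9

ω·2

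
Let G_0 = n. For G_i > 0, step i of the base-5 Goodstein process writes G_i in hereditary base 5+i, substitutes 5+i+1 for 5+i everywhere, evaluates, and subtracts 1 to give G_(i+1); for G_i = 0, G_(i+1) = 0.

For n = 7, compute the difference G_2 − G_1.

[0] 7 ≡ 5 + 2 (base 5). Lift 6: 8. −1: 7.
[1] 7 ≡ 6 + 1 (base 6). Lift 7: 8. −1: 7.

0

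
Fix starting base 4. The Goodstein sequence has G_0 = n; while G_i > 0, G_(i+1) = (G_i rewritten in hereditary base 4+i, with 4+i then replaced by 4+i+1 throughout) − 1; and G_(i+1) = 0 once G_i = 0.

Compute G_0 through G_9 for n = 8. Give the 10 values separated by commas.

step 0: 8 = 2·4; sub 5 for 4: 2·5; = 10; G_1 = 10−1 = 9
step 1: 9 = 5 + 4; sub 6 for 5: 6 + 4; = 10; G_2 = 10−1 = 9
step 2: 9 = 6 + 3; sub 7 for 6: 7 + 3; = 10; G_3 = 10−1 = 9
step 3: 9 = 7 + 2; sub 8 for 7: 8 + 2; = 10; G_4 = 10−1 = 9
step 4: 9 = 8 + 1; sub 9 for 8: 9 + 1; = 10; G_5 = 10−1 = 9
step 5: 9 = 9; sub 10 for 9: 10; = 10; G_6 = 10−1 = 9
step 6: 9 = 9; sub 11 for 10: 9; = 9; G_7 = 9−1 = 8
step 7: 8 = 8; sub 12 for 11: 8; = 8; G_8 = 8−1 = 7
step 8: 7 = 7; sub 13 for 12: 7; = 7; G_9 = 7−1 = 6

8, 9, 9, 9, 9, 9, 9, 8, 7, 6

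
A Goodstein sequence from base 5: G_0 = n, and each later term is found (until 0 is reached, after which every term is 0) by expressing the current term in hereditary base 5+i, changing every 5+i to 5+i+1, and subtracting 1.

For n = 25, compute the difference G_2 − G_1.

4

[0] 25 ≡ 5^2 (base 5). Lift 6: 36. −1: 35.
[1] 35 ≡ 5·6 + 5 (base 6). Lift 7: 40. −1: 39.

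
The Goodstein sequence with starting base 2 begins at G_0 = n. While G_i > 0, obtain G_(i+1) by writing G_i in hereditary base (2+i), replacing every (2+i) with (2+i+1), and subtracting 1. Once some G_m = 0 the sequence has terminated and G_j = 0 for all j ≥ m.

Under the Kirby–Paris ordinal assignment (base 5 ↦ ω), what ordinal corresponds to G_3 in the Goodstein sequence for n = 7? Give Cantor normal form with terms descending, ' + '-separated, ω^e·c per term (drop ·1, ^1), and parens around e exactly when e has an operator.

step 0: 7 = 2^2 + 2 + 1; sub 3 for 2: 3^3 + 3 + 1; = 31; G_1 = 31−1 = 30
step 1: 30 = 3^3 + 3; sub 4 for 3: 4^4 + 4; = 260; G_2 = 260−1 = 259
step 2: 259 = 4^4 + 3; sub 5 for 4: 5^5 + 3; = 3128; G_3 = 3128−1 = 3127
step 3: 3127 = 5^5 + 2; sub 6 for 5: 6^6 + 2; = 46658; G_4 = 46658−1 = 46657

ω^ω + 2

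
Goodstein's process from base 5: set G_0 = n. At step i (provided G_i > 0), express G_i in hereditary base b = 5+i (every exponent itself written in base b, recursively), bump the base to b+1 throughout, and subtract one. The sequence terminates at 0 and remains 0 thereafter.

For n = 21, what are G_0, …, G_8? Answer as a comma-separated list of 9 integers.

base 5: 21 = 4·5 + 1; at 6: 4·6 + 1 = 25; next = 24
base 6: 24 = 4·6; at 7: 4·7 = 28; next = 27
base 7: 27 = 3·7 + 6; at 8: 3·8 + 6 = 30; next = 29
base 8: 29 = 3·8 + 5; at 9: 3·9 + 5 = 32; next = 31
base 9: 31 = 3·9 + 4; at 10: 3·10 + 4 = 34; next = 33
base 10: 33 = 3·10 + 3; at 11: 3·11 + 3 = 36; next = 35
base 11: 35 = 3·11 + 2; at 12: 3·12 + 2 = 38; next = 37
base 12: 37 = 3·12 + 1; at 13: 3·13 + 1 = 40; next = 39

21, 24, 27, 29, 31, 33, 35, 37, 39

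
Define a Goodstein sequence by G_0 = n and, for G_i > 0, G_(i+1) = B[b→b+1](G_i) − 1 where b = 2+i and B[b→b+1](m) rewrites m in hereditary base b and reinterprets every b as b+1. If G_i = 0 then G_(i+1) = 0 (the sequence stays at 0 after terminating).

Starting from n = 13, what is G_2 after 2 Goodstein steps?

1279

step 0: 13 = 2^(2 + 1) + 2^2 + 1; sub 3 for 2: 3^(3 + 1) + 3^3 + 1; = 109; G_1 = 109−1 = 108
step 1: 108 = 3^(3 + 1) + 3^3; sub 4 for 3: 4^(4 + 1) + 4^4; = 1280; G_2 = 1280−1 = 1279
step 2: 1279 = 4^(4 + 1) + 3·4^3 + 3·4^2 + 3·4 + 3; sub 5 for 4: 5^(5 + 1) + 3·5^3 + 3·5^2 + 3·5 + 3; = 16093; G_3 = 16093−1 = 16092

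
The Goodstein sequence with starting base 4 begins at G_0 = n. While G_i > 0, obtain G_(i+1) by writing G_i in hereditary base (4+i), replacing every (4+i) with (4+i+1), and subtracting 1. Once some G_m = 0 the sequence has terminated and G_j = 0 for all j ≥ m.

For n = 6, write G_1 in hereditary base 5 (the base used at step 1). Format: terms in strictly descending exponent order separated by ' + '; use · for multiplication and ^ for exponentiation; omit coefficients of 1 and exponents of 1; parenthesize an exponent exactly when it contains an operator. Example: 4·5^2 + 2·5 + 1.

5 + 1

base 4: 6 = 4 + 2; at 5: 5 + 2 = 7; next = 6
base 5: 6 = 5 + 1; at 6: 6 + 1 = 7; next = 6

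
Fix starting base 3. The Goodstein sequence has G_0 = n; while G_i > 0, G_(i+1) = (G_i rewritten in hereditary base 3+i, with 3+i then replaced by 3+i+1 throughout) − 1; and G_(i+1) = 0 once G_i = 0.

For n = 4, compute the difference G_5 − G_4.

-1

[0] 4 ≡ 3 + 1 (base 3). Lift 4: 5. −1: 4.
[1] 4 ≡ 4 (base 4). Lift 5: 5. −1: 4.
[2] 4 ≡ 4 (base 5). Lift 6: 4. −1: 3.
[3] 3 ≡ 3 (base 6). Lift 7: 3. −1: 2.
[4] 2 ≡ 2 (base 7). Lift 8: 2. −1: 1.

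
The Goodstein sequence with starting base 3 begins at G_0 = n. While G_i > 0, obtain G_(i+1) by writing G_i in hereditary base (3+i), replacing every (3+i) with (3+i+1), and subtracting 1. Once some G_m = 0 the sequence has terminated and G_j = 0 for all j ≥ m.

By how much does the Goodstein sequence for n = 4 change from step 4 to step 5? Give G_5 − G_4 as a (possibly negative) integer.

-1

(0) 4|_3 = 3 + 1 ↦ 4 + 1|_4 = 5 ⇒ 4
(1) 4|_4 = 4 ↦ 5|_5 = 5 ⇒ 4
(2) 4|_5 = 4 ↦ 4|_6 = 4 ⇒ 3
(3) 3|_6 = 3 ↦ 3|_7 = 3 ⇒ 2
(4) 2|_7 = 2 ↦ 2|_8 = 2 ⇒ 1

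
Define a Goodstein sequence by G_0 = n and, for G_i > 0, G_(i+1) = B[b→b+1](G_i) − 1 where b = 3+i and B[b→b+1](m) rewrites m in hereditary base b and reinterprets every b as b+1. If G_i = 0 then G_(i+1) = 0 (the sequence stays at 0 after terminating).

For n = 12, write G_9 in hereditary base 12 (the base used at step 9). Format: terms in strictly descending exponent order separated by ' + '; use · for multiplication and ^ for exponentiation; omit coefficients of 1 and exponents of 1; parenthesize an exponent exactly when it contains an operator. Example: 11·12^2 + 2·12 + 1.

7·12 + 3

base 3: 12 = 3^2 + 3; at 4: 4^2 + 4 = 20; next = 19
base 4: 19 = 4^2 + 3; at 5: 5^2 + 3 = 28; next = 27
base 5: 27 = 5^2 + 2; at 6: 6^2 + 2 = 38; next = 37
base 6: 37 = 6^2 + 1; at 7: 7^2 + 1 = 50; next = 49
base 7: 49 = 7^2; at 8: 8^2 = 64; next = 63
base 8: 63 = 7·8 + 7; at 9: 7·9 + 7 = 70; next = 69
base 9: 69 = 7·9 + 6; at 10: 7·10 + 6 = 76; next = 75
base 10: 75 = 7·10 + 5; at 11: 7·11 + 5 = 82; next = 81
base 11: 81 = 7·11 + 4; at 12: 7·12 + 4 = 88; next = 87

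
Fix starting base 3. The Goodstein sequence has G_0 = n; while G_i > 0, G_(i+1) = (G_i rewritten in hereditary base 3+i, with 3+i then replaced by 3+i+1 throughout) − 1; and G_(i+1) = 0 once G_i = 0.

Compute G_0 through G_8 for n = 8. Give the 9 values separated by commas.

base 3: 8 = 2·3 + 2; at 4: 2·4 + 2 = 10; next = 9
base 4: 9 = 2·4 + 1; at 5: 2·5 + 1 = 11; next = 10
base 5: 10 = 2·5; at 6: 2·6 = 12; next = 11
base 6: 11 = 6 + 5; at 7: 7 + 5 = 12; next = 11
base 7: 11 = 7 + 4; at 8: 8 + 4 = 12; next = 11
base 8: 11 = 8 + 3; at 9: 9 + 3 = 12; next = 11
base 9: 11 = 9 + 2; at 10: 10 + 2 = 12; next = 11
base 10: 11 = 10 + 1; at 11: 11 + 1 = 12; next = 11

8, 9, 10, 11, 11, 11, 11, 11, 11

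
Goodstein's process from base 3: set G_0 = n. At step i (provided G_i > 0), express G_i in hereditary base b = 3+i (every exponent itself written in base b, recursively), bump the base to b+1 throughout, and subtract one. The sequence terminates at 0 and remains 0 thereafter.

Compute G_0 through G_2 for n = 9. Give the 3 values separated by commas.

9, 15, 17

base 3: 9 = 3^2; at 4: 4^2 = 16; next = 15
base 4: 15 = 3·4 + 3; at 5: 3·5 + 3 = 18; next = 17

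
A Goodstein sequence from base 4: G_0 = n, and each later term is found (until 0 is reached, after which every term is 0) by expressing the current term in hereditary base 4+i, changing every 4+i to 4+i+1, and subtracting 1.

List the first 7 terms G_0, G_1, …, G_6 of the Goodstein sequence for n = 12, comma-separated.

G_0=12  [base 4] 3·4  →[4↦5]→  3·5 = 15  −1 ⇒ G_1=14
G_1=14  [base 5] 2·5 + 4  →[5↦6]→  2·6 + 4 = 16  −1 ⇒ G_2=15
G_2=15  [base 6] 2·6 + 3  →[6↦7]→  2·7 + 3 = 17  −1 ⇒ G_3=16
G_3=16  [base 7] 2·7 + 2  →[7↦8]→  2·8 + 2 = 18  −1 ⇒ G_4=17
G_4=17  [base 8] 2·8 + 1  →[8↦9]→  2·9 + 1 = 19  −1 ⇒ G_5=18
G_5=18  [base 9] 2·9  →[9↦10]→  2·10 = 20  −1 ⇒ G_6=19

12, 14, 15, 16, 17, 18, 19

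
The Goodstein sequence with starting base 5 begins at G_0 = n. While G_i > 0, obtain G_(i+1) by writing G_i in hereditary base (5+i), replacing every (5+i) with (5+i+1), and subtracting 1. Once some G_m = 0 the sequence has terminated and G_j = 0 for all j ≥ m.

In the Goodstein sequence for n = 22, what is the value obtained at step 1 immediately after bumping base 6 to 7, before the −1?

29

(0) 22|_5 = 4·5 + 2 ↦ 4·6 + 2|_6 = 26 ⇒ 25
(1) 25|_6 = 4·6 + 1 ↦ 4·7 + 1|_7 = 29 ⇒ 28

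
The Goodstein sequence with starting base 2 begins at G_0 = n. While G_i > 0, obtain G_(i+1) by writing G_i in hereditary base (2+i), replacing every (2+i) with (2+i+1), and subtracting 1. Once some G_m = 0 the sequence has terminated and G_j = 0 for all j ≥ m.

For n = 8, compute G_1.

80

step 0: 8 = 2^(2 + 1); sub 3 for 2: 3^(3 + 1); = 81; G_1 = 81−1 = 80
step 1: 80 = 2·3^3 + 2·3^2 + 2·3 + 2; sub 4 for 3: 2·4^4 + 2·4^2 + 2·4 + 2; = 554; G_2 = 554−1 = 553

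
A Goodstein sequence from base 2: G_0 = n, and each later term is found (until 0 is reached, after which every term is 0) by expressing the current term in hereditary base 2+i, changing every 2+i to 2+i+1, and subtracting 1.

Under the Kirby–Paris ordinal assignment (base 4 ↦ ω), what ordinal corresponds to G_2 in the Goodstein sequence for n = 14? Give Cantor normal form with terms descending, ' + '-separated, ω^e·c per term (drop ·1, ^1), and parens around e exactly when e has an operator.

step 0: 14 = 2^(2 + 1) + 2^2 + 2; sub 3 for 2: 3^(3 + 1) + 3^3 + 3; = 111; G_1 = 111−1 = 110
step 1: 110 = 3^(3 + 1) + 3^3 + 2; sub 4 for 3: 4^(4 + 1) + 4^4 + 2; = 1282; G_2 = 1282−1 = 1281

ω^(ω + 1) + ω^ω + 1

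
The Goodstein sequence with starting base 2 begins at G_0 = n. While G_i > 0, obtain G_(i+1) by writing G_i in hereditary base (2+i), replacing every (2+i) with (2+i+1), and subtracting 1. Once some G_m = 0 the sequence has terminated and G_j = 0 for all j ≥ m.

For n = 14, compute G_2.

1281

14 —HB2→ 2^(2 + 1) + 2^2 + 2 —bump→ 3^(3 + 1) + 3^3 + 3 = 111 —(−1)→ 110
110 —HB3→ 3^(3 + 1) + 3^3 + 2 —bump→ 4^(4 + 1) + 4^4 + 2 = 1282 —(−1)→ 1281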